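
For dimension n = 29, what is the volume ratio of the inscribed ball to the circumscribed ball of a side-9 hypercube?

V_in/V_out = n^(-n/2) = 29^(-29/2) ≈ 6.24064e-22.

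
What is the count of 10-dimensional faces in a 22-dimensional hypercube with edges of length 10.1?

An n-cube has C(n,k)·2^(n-k) k-faces. Here C(22,10)·2^12 = 646646·4096 = 2648662016.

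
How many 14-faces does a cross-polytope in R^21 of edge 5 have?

An n-cross-polytope has 2^(k+1)·C(n,k+1) k-faces. Here 2^15·C(21,15) = 32768·54264 = 1778122752.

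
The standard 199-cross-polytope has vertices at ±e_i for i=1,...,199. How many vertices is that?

An n-cross-polytope has 2n vertices; here n = 199, giving 398.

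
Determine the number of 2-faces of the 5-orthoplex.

Each 2-face is the convex hull of 3 vertices, one chosen as ±e_i from each of 3 distinct axes: 2^3·C(5,3) = 80.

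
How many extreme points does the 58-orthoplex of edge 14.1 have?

An n-cross-polytope has 2n vertices; here n = 58, giving 116.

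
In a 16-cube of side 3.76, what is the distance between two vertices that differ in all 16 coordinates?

The space diagonal of an n-cube of side s is s√n. Here 3.76·√16 = 15.04.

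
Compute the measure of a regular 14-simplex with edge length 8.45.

V_14 = √(15) · 8.45^14 / (14! · 2^(14/2)) ≈ 3.28414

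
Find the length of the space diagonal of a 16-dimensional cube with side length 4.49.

||(4.49,4.49,...,4.49)|| = √(16)·4.49 = 17.96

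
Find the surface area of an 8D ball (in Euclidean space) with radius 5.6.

|∂B_8(5.6)| ≈ 5.60782e+06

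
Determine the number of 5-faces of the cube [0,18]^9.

f_5(9-cube) = (9 choose 5) · 2^4 = 2016.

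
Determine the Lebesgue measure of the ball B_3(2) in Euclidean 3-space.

Volume = π^{3/2}·(2)^3/Γ(5/2) = 32·π/3 ≈ 33.5103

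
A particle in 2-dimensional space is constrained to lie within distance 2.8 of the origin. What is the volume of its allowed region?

Volume = π^{2/2}·(2.8)^2/Γ(2) ≈ 24.6301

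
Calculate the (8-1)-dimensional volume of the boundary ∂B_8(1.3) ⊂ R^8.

|∂B_8(1.3)| ≈ 203.743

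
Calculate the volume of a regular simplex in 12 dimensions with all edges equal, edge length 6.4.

V = (6.4^12 / 12!) · √((12+1) / 2^12) ≈ 0.555411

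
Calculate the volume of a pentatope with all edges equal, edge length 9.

V_4 = √(5) · 9^4 / (4! · 2^(4/2)) ≈ 152.821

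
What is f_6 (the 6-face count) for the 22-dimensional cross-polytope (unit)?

An n-cross-polytope has 2^(k+1)·C(n,k+1) k-faces. Here 2^7·C(22,7) = 128·170544 = 21829632.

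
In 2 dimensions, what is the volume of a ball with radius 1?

The n-ball volume is π^(n/2)·r^n/Γ(n/2+1). With n=2, r=1: V = π ≈ 3.14159.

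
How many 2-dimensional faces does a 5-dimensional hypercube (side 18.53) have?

Choose 2 of 5 axes to span the face (C(5,2) = 10 ways), then fix each of the remaining 3 coordinates at one of its two extreme values (2^3 = 8 ways): 10·8 = 80.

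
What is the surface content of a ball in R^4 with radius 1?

S = n·V_n(r)/r = 4·V_4(1)/1 (volume-to-surface relation), giving 2·π^2 ≈ 19.7392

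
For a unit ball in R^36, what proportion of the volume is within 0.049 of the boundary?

1 - (1-0.049)^36 ≈ 0.83613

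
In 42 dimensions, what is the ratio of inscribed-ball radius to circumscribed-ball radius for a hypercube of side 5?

For an n-cube of any side s, the inradius is s/2 and the circumradius is s√n/2, so the ratio is 1/√42 ≈ 0.154303.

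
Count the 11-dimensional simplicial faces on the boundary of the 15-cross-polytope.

Number of 11-faces = 2^(11+1) · C(15,11+1) = 4096 · 455 = 1863680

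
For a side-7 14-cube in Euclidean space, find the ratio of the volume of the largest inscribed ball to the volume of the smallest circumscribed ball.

The radii are 7/2 and 7√14/2, so the volume ratio is (1/√14)^14 = 14^{-14/2} ≈ 9.48645e-09.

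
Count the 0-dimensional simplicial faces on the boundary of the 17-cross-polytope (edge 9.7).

Number of 0-faces = 2^(0+1) · C(17,0+1) = 2 · 17 = 34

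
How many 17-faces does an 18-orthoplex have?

Number of 17-faces = 2^(17+1) · C(18,17+1) = 262144 · 1 = 262144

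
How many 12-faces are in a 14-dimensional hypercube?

Choose 12 of 14 axes to span the face (C(14,12) = 91 ways), then fix each of the remaining 2 coordinates at one of its two extreme values (2^2 = 4 ways): 91·4 = 364.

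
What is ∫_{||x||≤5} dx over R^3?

V_3(5) = π^(3/2) · (5)^3 / Γ(3/2 + 1) = 500·π/3 ≈ 523.599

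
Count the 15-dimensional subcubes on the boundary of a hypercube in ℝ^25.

Number of 15-faces = C(25,15) · 2^(25-15) = 3268760 · 1024 = 3347210240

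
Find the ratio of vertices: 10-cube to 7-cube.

The 10-cube has 2^10 = 1024 vertices. The 7-cube has 2^7 = 128 vertices. Ratio: 1024/128 = 8.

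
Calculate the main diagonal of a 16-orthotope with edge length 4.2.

The space diagonal of an n-cube of side s is s√n. Here 4.2·√16 = 16.8.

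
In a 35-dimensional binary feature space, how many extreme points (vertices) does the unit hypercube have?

Number of vertices = 2^35 = 34359738368.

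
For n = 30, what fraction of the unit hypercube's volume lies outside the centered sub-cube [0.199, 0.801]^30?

The inner cube has side 1-2·0.199 = 0.602 and volume (0.602)^30 ≈ 2.443e-07, so the shell holds 0.9999997557 of the volume.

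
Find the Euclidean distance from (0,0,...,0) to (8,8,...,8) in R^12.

d = √(8² + 8² + ... + 8²) [12 terms] = √(12·8²) = 8√12 ≈ 27.7128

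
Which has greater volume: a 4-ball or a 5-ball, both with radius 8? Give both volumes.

V_4(8) ≈ 20212.9. V_5(8) ≈ 172484. The 5-ball is larger.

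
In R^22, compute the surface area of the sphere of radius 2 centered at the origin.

The surface area of an n-ball is 2π^(n/2) r^(n-1) / Γ(n/2). For n=22, r=2: 16384·π^11/14175 ≈ 340052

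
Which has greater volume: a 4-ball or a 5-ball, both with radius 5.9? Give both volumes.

V_4(5.9) ≈ 5979.68. V_5(5.9) ≈ 37632.1. The 5-ball is larger.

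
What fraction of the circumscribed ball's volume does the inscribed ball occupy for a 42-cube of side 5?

The radii are 5/2 and 5√42/2, so the volume ratio is (1/√42)^42 = 42^{-42/2} ≈ 8.1614e-35.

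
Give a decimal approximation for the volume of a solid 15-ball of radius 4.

The n-ball volume is π^(n/2)·r^n/Γ(n/2+1). With n=15, r=4: V = 274877906944·π^7/2027025 ≈ 4.09572e+08.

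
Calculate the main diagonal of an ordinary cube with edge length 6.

Diagonal = √3 · 6 ≈ 10.3923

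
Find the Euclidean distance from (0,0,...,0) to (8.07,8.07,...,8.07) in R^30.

d = √(8.07² + 8.07² + ... + 8.07²) [30 terms] = √(30·8.07²) = 8.07√30 ≈ 44.2012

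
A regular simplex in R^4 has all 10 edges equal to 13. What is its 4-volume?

Volume = 13^4 · √(5/2^4) / 4! ≈ 665.254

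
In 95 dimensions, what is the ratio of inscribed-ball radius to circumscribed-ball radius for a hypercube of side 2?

r_in = 2/2 (half the side); r_out = 2√95/2 (half the diagonal). Ratio = 1/√95 ≈ 0.102598.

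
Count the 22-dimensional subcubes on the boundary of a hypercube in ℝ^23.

Choose 22 of 23 axes to span the face (C(23,22) = 23 ways), then fix each of the remaining 1 coordinate at one of its two extreme values (2^1 = 2 ways): 23·2 = 46.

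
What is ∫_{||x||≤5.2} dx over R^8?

V_8(5.2) = π^(8/2) · (5.2)^8 / Γ(8/2 + 1) ≈ 2.16978e+06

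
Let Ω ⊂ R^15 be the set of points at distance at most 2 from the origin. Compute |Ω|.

Volume = π^{15/2}·(2)^15/Γ(17/2) = 8388608·π^7/2027025 ≈ 12499.1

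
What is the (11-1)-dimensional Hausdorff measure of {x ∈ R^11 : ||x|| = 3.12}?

The surface area of an n-ball is 2π^(n/2) r^(n-1) / Γ(n/2). For n=11, r=3.12: 1.81152e+06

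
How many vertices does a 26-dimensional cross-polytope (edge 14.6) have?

Number of vertices = 2n = 52.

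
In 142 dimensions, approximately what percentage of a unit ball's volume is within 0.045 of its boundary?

1 - (1-0.045)^142 ≈ 0.998553 ≈ 99.86%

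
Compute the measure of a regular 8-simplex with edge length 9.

V_8 = √(9) · 9^8 / (8! · 2^(8/2)) ≈ 200.18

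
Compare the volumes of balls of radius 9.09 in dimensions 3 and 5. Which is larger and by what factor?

V_3(9.09) ≈ 3146.16, V_5(9.09) ≈ 326676. The 5-ball is larger by a factor of 103.8.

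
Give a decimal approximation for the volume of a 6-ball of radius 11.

V = 1771561·π^3/6 ≈ 9.15492e+06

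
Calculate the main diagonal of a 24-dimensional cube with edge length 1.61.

||(1.61,1.61,...,1.61)|| = √(24)·1.61 ≈ 7.88736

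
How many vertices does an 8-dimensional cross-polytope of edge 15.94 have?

An n-cross-polytope has 2n vertices; here n = 8, giving 16.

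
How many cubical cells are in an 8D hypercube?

An n-cube has C(n,k)·2^(n-k) k-faces. Here C(8,3)·2^5 = 56·32 = 1792.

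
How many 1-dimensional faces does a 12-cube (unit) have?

An n-cube has C(n,k)·2^(n-k) k-faces. Here C(12,1)·2^11 = 12·2048 = 24576.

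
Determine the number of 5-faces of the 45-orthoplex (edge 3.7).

An n-cross-polytope has 2^(k+1)·C(n,k+1) k-faces. Here 2^6·C(45,6) = 64·8145060 = 521283840.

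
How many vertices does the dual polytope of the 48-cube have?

The 48-dimensional cross-polytope has 2n = 2·48 = 96 vertices.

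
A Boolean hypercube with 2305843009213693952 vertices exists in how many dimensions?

Since 2^n = 2305843009213693952, we have n = 61.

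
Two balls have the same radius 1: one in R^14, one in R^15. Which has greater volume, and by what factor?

V_14(1) ≈ 0.599265, V_15(1) ≈ 0.381443. The 14-ball is larger by a factor of 1.571.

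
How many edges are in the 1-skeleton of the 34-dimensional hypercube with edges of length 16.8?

The 34-cube has n·2^(n-1) = 34·2^33 = 34·8589934592 = 292057776128 edges.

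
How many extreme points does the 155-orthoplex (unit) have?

Number of vertices = 2n = 310.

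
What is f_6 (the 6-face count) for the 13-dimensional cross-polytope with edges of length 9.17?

Number of 6-faces = 2^(6+1) · C(13,6+1) = 128 · 1716 = 219648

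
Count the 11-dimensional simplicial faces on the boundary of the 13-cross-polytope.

Each 11-face is the convex hull of 12 vertices, one chosen as ±e_i from each of 12 distinct axes: 2^12·C(13,12) = 53248.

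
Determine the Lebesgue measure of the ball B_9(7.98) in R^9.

The n-ball volume is π^(n/2)·r^n/Γ(n/2+1). With n=9, r=7.98: V ≈ 4.32856e+08.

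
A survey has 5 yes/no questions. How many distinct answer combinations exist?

Each vertex is a binary string of length 5, so there are 2^5 = 32.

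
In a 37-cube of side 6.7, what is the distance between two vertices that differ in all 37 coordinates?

||(6.7,6.7,...,6.7)|| = √(37)·6.7 ≈ 40.7545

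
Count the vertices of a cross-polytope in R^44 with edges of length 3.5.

The 44-dimensional cross-polytope has 2n = 2·44 = 88 vertices.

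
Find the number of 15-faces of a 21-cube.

Number of 15-faces = C(21,15) · 2^(21-15) = 54264 · 64 = 3472896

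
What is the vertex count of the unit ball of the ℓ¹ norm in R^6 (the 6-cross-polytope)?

Number of vertices = 2n = 12.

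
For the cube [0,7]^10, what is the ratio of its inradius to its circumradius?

r_in = 7/2 (half the side); r_out = 7√10/2 (half the diagonal). Ratio = 1/√10 ≈ 0.316228.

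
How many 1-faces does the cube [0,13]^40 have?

Each of the 2^40 = 1099511627776 vertices has degree 40; total edges = 40·2^40/2 = 21990232555520.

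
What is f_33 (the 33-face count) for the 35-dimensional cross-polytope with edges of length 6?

Each 33-face is the convex hull of 34 vertices, one chosen as ±e_i from each of 34 distinct axes: 2^34·C(35,34) = 601295421440.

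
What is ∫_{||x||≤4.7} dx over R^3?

The n-ball volume is π^(n/2)·r^n/Γ(n/2+1). With n=3, r=4.7: V ≈ 434.893.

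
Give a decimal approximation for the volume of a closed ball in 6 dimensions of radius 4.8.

V_6(4.8) = π^(6/2) · (4.8)^6 / Γ(6/2 + 1) ≈ 63204.2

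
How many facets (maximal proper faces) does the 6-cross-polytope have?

f_5(6-orthoplex) = 2^6 · (6 choose 6) = 64.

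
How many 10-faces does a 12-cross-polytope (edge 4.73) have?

Number of 10-faces = 2^(10+1) · C(12,10+1) = 2048 · 12 = 24576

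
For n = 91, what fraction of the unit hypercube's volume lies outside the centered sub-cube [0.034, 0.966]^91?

The inner cube has side 1-2·0.034 = 0.932 and volume (0.932)^91 ≈ 0.001648, so the shell holds 0.998352 of the volume.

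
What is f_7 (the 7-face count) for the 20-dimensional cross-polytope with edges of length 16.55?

An n-cross-polytope has 2^(k+1)·C(n,k+1) k-faces. Here 2^8·C(20,8) = 256·125970 = 32248320.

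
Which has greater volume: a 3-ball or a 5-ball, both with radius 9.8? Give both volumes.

V_3(9.8) ≈ 3942.46. V_5(9.8) ≈ 475805. The 5-ball is larger.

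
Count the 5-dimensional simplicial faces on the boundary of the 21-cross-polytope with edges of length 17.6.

f_5(21-orthoplex) = 2^6 · (21 choose 6) = 3472896.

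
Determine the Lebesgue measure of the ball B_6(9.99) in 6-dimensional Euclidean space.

Volume = π^{6/2}·(9.99)^6/Γ(4) ≈ 5.13678e+06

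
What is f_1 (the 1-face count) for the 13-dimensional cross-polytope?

f_1(13-orthoplex) = 2^2 · (13 choose 2) = 312.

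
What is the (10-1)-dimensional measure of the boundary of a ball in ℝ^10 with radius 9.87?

The surface area of an n-ball is 2π^(n/2) r^(n-1) / Γ(n/2). For n=10, r=9.87: 2.26685e+10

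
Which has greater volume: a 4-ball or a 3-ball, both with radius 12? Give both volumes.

V_4(12) ≈ 102328. V_3(12) ≈ 7238.23. The 4-ball is larger.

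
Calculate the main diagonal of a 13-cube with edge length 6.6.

The space diagonal of an n-cube of side s is s√n. Here 6.6·√13 ≈ 23.7966.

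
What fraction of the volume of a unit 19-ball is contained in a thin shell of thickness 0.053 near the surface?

Shell fraction = 1 - (1-0.053)^19 ≈ 0.644655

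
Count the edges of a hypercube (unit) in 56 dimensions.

An n-cube has n·2^(n-1) edges. With n = 56: 56·36028797018963968 = 2017612633061982208.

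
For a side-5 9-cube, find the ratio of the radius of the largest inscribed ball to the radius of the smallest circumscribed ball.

Ratio = (s/2)/(s√9/2) = 9^(-1/2) ≈ 0.333333.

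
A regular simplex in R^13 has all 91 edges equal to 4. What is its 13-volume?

Volume = 4^13 · √(14/2^13) / 13! ≈ 0.000445521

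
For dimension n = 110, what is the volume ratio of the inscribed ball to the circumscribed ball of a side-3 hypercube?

V_in / V_out = (r_in/r_out)^110 = (1/√110)^110 = 110^(-110/2) ≈ 5.28935e-113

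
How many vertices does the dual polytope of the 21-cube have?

The 21-dimensional cross-polytope has 2n = 2·21 = 42 vertices.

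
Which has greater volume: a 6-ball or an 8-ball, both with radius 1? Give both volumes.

V_6(1.0) ≈ 5.16771. V_8(1.0) ≈ 4.05871. The 6-ball is larger.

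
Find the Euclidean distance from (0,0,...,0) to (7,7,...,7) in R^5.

d = √(7² + 7² + ... + 7²) [5 terms] = √(5·7²) = 7√5 ≈ 15.6525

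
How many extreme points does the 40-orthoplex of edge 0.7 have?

An n-cross-polytope has 2n vertices; here n = 40, giving 80.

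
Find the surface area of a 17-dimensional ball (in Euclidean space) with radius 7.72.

S = n·V_n(r)/r = 17·V_17(7.72)/7.72 (volume-to-surface relation), giving 3.81493e+14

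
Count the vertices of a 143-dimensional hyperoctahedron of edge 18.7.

Number of vertices = 2n = 286.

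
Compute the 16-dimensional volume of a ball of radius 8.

Volume = π^{16/2}·(8)^16/Γ(9) = 2199023255552·π^8/315 ≈ 6.62397e+13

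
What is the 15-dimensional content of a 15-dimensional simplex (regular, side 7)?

V_15 = √(16) · 7^15 / (15! · 2^(15/2)) ≈ 0.0802243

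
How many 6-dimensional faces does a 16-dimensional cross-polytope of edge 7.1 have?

f_6(16-orthoplex) = 2^7 · (16 choose 7) = 1464320.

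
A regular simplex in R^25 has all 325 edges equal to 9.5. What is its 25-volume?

Volume = 9.5^25 · √(26/2^25) / 25! ≈ 0.000157419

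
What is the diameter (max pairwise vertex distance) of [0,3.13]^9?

The space diagonal of an n-cube of side s is s√n. Here 3.13·√9 = 9.39.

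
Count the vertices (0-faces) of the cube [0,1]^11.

Each vertex is a binary string of length 11, so there are 2^11 = 2048.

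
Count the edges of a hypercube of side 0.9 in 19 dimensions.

An n-cube has n·2^(n-1) edges. With n = 19: 19·262144 = 4980736.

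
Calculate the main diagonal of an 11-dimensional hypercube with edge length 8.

Diagonal = √11 · 8 ≈ 26.533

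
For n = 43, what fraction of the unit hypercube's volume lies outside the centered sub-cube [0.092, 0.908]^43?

Shell fraction = 1 - (1-0.184)^43 ≈ 0.999841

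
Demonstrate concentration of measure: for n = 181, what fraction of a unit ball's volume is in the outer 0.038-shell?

1 - (1-0.038)^181 ≈ 0.999099 ≈ 99.91%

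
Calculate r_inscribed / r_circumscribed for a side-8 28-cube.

Ratio = (s/2)/(s√28/2) = 28^(-1/2) ≈ 0.188982.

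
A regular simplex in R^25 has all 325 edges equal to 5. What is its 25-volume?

V_25 = √(26) · 5^25 / (25! · 2^(25/2)) ≈ 1.69128e-11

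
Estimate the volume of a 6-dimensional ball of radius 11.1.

V_6(11.1) = π^(6/2) · (11.1)^6 / Γ(6/2 + 1) ≈ 9.66577e+06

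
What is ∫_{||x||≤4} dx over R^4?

The n-ball volume is π^(n/2)·r^n/Γ(n/2+1). With n=4, r=4: V = 128·π^2 ≈ 1263.31.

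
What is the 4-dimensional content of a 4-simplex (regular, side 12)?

V_4 = √(5) · 12^4 / (4! · 2^(4/2)) ≈ 482.991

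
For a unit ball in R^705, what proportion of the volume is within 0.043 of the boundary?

1 - (1-0.043)^705 ≈ 1 - 3.491e-14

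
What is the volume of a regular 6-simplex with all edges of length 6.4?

V = (6.4^6 / 6!) · √((6+1) / 2^6) ≈ 31.565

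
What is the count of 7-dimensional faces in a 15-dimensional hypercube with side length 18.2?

An n-cube has C(n,k)·2^(n-k) k-faces. Here C(15,7)·2^8 = 6435·256 = 1647360.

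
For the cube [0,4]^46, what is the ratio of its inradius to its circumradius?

For an n-cube of any side s, the inradius is s/2 and the circumradius is s√n/2, so the ratio is 1/√46 ≈ 0.147442.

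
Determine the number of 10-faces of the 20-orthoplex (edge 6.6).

Number of 10-faces = 2^(10+1) · C(20,10+1) = 2048 · 167960 = 343982080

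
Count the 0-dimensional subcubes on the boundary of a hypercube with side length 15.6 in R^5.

f_0(5-cube) = (5 choose 0) · 2^5 = 32.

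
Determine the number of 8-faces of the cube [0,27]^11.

An n-cube has C(n,k)·2^(n-k) k-faces. Here C(11,8)·2^3 = 165·8 = 1320.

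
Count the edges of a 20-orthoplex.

Number of 1-faces = 2^(1+1) · C(20,1+1) = 4 · 190 = 760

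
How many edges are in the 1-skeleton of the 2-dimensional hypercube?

An n-cube has n·2^(n-1) edges. With n = 2: 2·2 = 4.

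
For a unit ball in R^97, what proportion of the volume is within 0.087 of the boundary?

V(inner)/V(outer) = ((1-0.087)/1)^97 ≈ 0.0001464, so the shell fraction is 0.999854.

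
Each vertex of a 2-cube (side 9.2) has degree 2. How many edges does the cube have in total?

Number of 1-faces = C(2,1)·2^(2-1) = 2·2 = 4.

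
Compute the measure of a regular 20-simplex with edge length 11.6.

V = (11.6^20 / 20!) · √((20+1) / 2^20) ≈ 3.57969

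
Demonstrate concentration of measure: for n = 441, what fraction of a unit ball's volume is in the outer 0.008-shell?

1 - (1-0.008)^441 ≈ 0.97105 ≈ 97.11%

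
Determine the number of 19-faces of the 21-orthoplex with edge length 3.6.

Number of 19-faces = 2^(19+1) · C(21,19+1) = 1048576 · 21 = 22020096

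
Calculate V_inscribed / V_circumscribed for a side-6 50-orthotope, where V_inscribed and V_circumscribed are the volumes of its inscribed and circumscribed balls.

Volume scales as r^n, and r_in/r_out = 1/√50, giving (1/√50)^50 ≈ 3.35544e-43.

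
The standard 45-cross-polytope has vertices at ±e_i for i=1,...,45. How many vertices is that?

The 45-dimensional cross-polytope has 2n = 2·45 = 90 vertices.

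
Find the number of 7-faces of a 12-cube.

Choose 7 of 12 axes to span the face (C(12,7) = 792 ways), then fix each of the remaining 5 coordinates at one of its two extreme values (2^5 = 32 ways): 792·32 = 25344.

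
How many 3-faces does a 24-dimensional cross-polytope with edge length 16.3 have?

f_3(24-orthoplex) = 2^4 · (24 choose 4) = 170016.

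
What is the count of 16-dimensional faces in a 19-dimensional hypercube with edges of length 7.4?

An n-cube has C(n,k)·2^(n-k) k-faces. Here C(19,16)·2^3 = 969·8 = 7752.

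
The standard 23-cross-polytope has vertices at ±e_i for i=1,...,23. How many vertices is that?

Number of vertices = 2n = 46.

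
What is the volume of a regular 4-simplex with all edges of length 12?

For a regular n-simplex with edge a, V = (a^n / n!)·√((n+1)/2^n). With a=12, n=4: V ≈ 482.991.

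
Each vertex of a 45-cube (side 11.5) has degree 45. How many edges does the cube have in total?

Number of 1-faces = C(45,1)·2^(45-1) = 45·17592186044416 = 791648371998720.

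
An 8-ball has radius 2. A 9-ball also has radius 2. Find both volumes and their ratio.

V_8(2) ≈ 1039.03. V_9(2) ≈ 1688.84. Ratio V_8/V_9 ≈ 0.6152.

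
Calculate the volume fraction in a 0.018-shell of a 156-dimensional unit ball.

Shell fraction = 1 - (1-0.018)^156 ≈ 0.941198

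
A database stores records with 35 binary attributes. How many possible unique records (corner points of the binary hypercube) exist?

Number of vertices = 2^35 = 34359738368.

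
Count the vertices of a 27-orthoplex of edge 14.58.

The 27-dimensional cross-polytope has 2n = 2·27 = 54 vertices.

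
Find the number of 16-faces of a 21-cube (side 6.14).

An n-cube has C(n,k)·2^(n-k) k-faces. Here C(21,16)·2^5 = 20349·32 = 651168.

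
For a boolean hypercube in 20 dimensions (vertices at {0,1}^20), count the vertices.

An n-cube has 2^n vertices; for n = 20 that is 2^20 = 1048576.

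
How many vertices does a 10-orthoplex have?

An n-cross-polytope has 2^(k+1)·C(n,k+1) k-faces. Here 2^1·C(10,1) = 2·10 = 20.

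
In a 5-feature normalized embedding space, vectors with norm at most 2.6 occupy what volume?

Volume = π^{5/2}·(2.6)^5/Γ(7/2) ≈ 625.411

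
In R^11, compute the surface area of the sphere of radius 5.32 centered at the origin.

S = n·V_n(r)/r = 11·V_11(5.32)/5.32 (volume-to-surface relation), giving 3.76369e+08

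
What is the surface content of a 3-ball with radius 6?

The surface area of an n-ball is 2π^(n/2) r^(n-1) / Γ(n/2). For n=3, r=6: 4πr² = 4π·(6)² ≈ 452.389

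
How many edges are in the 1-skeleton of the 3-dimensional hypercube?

Number of 1-faces = C(3,1)·2^(3-1) = 3·4 = 12.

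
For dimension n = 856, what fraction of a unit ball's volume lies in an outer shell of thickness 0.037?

1 - (1-0.037)^856 ≈ 1 - 9.641e-15 ≈ (100 - 9.66e-13)%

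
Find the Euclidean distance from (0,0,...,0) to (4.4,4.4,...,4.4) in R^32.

Diagonal = √32 · 4.4 ≈ 24.8902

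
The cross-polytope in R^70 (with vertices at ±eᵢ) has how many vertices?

An n-cross-polytope has 2n vertices; here n = 70, giving 140.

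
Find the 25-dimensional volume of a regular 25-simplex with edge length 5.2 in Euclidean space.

Volume = 5.2^25 · √(26/2^25) / 25! ≈ 4.50868e-11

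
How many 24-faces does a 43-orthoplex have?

Each 24-face is the convex hull of 25 vertices, one chosen as ±e_i from each of 25 distinct axes: 2^25·C(43,25) = 20413142314612948992.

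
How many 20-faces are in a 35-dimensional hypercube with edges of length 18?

Choose 20 of 35 axes to span the face (C(35,20) = 3247943160 ways), then fix each of the remaining 15 coordinates at one of its two extreme values (2^15 = 32768 ways): 3247943160·32768 = 106428601466880.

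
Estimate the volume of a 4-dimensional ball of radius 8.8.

Volume = π^{4/2}·(8.8)^4/Γ(3) ≈ 29593.8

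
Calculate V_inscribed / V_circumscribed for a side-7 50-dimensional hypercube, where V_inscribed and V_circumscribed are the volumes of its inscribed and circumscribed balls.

V_in / V_out = (r_in/r_out)^50 = (1/√50)^50 = 50^(-50/2) ≈ 3.35544e-43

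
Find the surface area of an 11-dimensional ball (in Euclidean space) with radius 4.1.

S_11(4.1) = 2·π^(11/2)·(4.1)^10 / Γ(11/2) ≈ 2.78187e+07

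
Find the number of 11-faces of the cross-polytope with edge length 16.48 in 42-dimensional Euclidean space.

f_11(42-orthoplex) = 2^12 · (42 choose 12) = 45294046773248.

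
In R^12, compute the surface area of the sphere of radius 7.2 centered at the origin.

|∂B_12(7.2)| ≈ 4.31922e+10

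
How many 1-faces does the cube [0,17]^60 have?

An n-cube has n·2^(n-1) edges. With n = 60: 60·576460752303423488 = 34587645138205409280.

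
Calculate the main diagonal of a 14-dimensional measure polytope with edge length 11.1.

||(11.1,11.1,...,11.1)|| = √(14)·11.1 ≈ 41.5324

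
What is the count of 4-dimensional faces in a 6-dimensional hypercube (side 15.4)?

f_4(6-cube) = (6 choose 4) · 2^2 = 60.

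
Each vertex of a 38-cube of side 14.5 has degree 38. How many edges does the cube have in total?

Number of 1-faces = C(38,1)·2^(38-1) = 38·137438953472 = 5222680231936.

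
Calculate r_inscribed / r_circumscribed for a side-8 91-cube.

Ratio = (s/2)/(s√91/2) = 91^(-1/2) ≈ 0.104828.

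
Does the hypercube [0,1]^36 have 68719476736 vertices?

True. The 36-cube has 2^36 = 68719476736 vertices.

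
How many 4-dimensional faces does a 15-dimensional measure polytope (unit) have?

Number of 4-faces = C(15,4) · 2^(15-4) = 1365 · 2048 = 2795520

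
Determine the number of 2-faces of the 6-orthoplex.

Number of 2-faces = 2^(2+1) · C(6,2+1) = 8 · 20 = 160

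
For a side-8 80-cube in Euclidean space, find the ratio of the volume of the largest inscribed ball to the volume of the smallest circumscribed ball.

V_in / V_out = (r_in/r_out)^80 = (1/√80)^80 = 80^(-80/2) ≈ 7.52316e-77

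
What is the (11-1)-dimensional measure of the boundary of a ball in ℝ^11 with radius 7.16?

S = n·V_n(r)/r = 11·V_11(7.16)/7.16 (volume-to-surface relation), giving 7.33885e+09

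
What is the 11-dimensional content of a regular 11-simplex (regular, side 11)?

For a regular n-simplex with edge a, V = (a^n / n!)·√((n+1)/2^n). With a=11, n=11: V ≈ 547.129.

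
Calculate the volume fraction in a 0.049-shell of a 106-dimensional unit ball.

Shell fraction = 1 - (1-0.049)^106 ≈ 0.995134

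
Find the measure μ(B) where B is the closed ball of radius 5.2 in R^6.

The n-ball volume is π^(n/2)·r^n/Γ(n/2+1). With n=6, r=5.2: V ≈ 102169.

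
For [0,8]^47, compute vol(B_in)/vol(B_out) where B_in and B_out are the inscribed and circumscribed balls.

Volume scales as r^n, and r_in/r_out = 1/√47, giving (1/√47)^47 ≈ 5.07809e-40.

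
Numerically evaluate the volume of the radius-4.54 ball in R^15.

The n-ball volume is π^(n/2)·r^n/Γ(n/2+1). With n=15, r=4.54: V ≈ 2.73696e+09.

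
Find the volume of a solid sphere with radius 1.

V = 4·π/3 ≈ 4.18879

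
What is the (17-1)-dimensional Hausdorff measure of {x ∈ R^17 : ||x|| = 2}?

S = n·V_n(r)/r = 17·V_17(2)/2 (volume-to-surface relation), giving 33554432·π^8/2027025 ≈ 157069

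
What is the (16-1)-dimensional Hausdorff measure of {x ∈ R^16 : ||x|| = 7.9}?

|∂B_16(7.9)| ≈ 1.097e+14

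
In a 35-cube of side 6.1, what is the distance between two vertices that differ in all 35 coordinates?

The space diagonal of an n-cube of side s is s√n. Here 6.1·√35 ≈ 36.0881.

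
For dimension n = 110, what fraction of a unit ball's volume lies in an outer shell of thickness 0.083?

1 - (1-0.083)^110 ≈ 0.999927 ≈ 99.9927%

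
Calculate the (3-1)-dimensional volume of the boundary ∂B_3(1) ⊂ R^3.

The surface area of an n-ball is 2π^(n/2) r^(n-1) / Γ(n/2). For n=3, r=1: 4πr² = 4π·(1)² ≈ 12.5664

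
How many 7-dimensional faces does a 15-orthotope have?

Number of 7-faces = C(15,7) · 2^(15-7) = 6435 · 256 = 1647360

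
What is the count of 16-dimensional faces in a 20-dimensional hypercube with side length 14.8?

Number of 16-faces = C(20,16) · 2^(20-16) = 4845 · 16 = 77520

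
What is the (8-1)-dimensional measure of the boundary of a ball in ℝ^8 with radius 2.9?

S_8(2.9) = 2·π^(8/2)·(2.9)^7 / Γ(8/2) ≈ 56009.8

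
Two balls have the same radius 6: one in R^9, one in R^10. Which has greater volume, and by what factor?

V_9(6) ≈ 3.32414e+07, V_10(6) ≈ 1.54199e+08. The 10-ball is larger by a factor of 4.639.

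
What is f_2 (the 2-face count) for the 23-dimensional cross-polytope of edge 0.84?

f_2(23-orthoplex) = 2^3 · (23 choose 3) = 14168.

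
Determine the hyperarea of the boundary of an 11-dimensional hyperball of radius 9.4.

|∂B_11(9.4)| ≈ 1.11629e+11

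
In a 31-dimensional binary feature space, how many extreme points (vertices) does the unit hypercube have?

Number of vertices = 2^31 = 2147483648.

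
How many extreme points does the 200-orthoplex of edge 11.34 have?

An n-cross-polytope has 2n vertices; here n = 200, giving 400.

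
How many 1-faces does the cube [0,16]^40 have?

The 40-cube has n·2^(n-1) = 40·2^39 = 40·549755813888 = 21990232555520 edges.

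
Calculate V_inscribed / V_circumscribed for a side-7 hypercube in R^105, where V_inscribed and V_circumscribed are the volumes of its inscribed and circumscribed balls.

V_in / V_out = (r_in/r_out)^105 = (1/√105)^105 = 105^(-105/2) ≈ 7.71901e-107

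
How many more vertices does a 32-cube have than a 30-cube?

The 32-cube has 2^32 = 4294967296 vertices. The 30-cube has 2^30 = 1073741824 vertices. Difference: 4294967296 - 1073741824 = 3221225472.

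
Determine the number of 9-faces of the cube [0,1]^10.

f_9(10-cube) = (10 choose 9) · 2^1 = 20.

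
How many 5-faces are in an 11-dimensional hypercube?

Number of 5-faces = C(11,5) · 2^(11-5) = 462 · 64 = 29568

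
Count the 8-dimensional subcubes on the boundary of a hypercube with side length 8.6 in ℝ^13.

f_8(13-cube) = (13 choose 8) · 2^5 = 41184.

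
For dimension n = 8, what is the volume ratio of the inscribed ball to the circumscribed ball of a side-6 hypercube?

V_in / V_out = (r_in/r_out)^8 = (1/√8)^8 = 8^(-8/2) ≈ 0.000244141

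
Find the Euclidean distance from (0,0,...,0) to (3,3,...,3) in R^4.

Diagonal = √4 · 3 = 6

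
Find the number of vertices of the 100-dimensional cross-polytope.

The vertices are ±e_1, ..., ±e_100, so there are 2·100 = 200.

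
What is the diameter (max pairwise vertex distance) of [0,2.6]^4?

d = √(2.6² + 2.6² + ... + 2.6²) [4 terms] = √(4·2.6²) = 2.6√4 = 5.2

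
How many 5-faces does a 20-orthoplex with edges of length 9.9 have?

Number of 5-faces = 2^(5+1) · C(20,5+1) = 64 · 38760 = 2480640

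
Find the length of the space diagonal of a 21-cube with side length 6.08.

Diagonal = √21 · 6.08 ≈ 27.8621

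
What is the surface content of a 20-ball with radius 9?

The surface area of an n-ball is 2π^(n/2) r^(n-1) / Γ(n/2). For n=20, r=9: 16677181699666569·π^10/2240 ≈ 6.97226e+17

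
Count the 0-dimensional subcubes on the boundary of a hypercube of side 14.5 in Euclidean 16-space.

f_0(16-cube) = (16 choose 0) · 2^16 = 65536.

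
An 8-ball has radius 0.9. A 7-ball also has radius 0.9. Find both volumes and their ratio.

V_8(0.9) ≈ 1.74714. V_7(0.9) ≈ 2.25984. Ratio V_8/V_7 ≈ 0.7731.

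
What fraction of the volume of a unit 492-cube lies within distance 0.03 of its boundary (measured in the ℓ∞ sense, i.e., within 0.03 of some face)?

Shell fraction = 1 - (1-0.06)^492 ≈ 1 - 6.01e-14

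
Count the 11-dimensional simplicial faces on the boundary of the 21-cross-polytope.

Each 11-face is the convex hull of 12 vertices, one chosen as ±e_i from each of 12 distinct axes: 2^12·C(21,12) = 1203937280.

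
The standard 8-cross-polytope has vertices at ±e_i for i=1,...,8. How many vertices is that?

The vertices are ±e_1, ..., ±e_8, so there are 2·8 = 16.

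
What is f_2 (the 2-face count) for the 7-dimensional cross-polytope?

An n-cross-polytope has 2^(k+1)·C(n,k+1) k-faces. Here 2^3·C(7,3) = 8·35 = 280.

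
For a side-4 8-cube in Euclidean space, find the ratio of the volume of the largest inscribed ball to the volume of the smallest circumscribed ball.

V_in / V_out = (r_in/r_out)^8 = (1/√8)^8 = 8^(-8/2) ≈ 0.000244141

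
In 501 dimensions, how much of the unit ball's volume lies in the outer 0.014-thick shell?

V(inner)/V(outer) = ((1-0.014)/1)^501 ≈ 0.0008557, so the shell fraction is 0.999144.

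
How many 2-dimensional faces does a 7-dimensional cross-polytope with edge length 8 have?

f_2(7-orthoplex) = 2^3 · (7 choose 3) = 280.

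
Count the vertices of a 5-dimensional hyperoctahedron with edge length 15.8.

Number of vertices = 2n = 10.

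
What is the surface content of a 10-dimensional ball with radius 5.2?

S_10(5.2) = 2·π^(10/2)·(5.2)^9 / Γ(10/2) ≈ 7.08922e+07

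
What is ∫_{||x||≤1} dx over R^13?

The n-ball volume is π^(n/2)·r^n/Γ(n/2+1). With n=13, r=1: V = 128·π^6/135135 ≈ 0.910629.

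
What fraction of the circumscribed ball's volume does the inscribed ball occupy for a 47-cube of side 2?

V_in/V_out = n^(-n/2) = 47^(-47/2) ≈ 5.07809e-40.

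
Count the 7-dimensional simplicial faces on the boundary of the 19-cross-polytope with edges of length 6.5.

Number of 7-faces = 2^(7+1) · C(19,7+1) = 256 · 75582 = 19348992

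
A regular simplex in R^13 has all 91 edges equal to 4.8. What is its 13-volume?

V = (4.8^13 / 13!) · √((13+1) / 2^13) ≈ 0.00476678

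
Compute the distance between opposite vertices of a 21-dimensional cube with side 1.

d = √(1² + 1² + ... + 1²) [21 terms] = √(21·1²) = 1√21 ≈ 4.58258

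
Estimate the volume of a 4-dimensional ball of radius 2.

V = 8·π^2 ≈ 78.9568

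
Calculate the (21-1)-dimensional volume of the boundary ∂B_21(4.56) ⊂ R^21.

The surface area of an n-ball is 2π^(n/2) r^(n-1) / Γ(n/2). For n=21, r=4.56: 4.42654e+12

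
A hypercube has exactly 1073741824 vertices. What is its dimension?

n = log_2(1073741824) = 30.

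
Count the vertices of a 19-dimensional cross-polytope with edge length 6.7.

The 19-dimensional cross-polytope has 2n = 2·19 = 38 vertices.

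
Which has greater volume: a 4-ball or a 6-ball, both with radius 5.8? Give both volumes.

V_4(5.8) ≈ 5584.47. V_6(5.8) ≈ 196728. The 6-ball is larger.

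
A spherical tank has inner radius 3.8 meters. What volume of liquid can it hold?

V_3(3.8) = π^(3/2) · (3.8)^3 / Γ(3/2 + 1) ≈ 229.847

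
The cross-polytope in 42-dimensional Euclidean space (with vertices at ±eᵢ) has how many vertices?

The vertices are ±e_1, ..., ±e_42, so there are 2·42 = 84.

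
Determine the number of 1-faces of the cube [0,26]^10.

Choose 1 of 10 axes to span the face (C(10,1) = 10 ways), then fix each of the remaining 9 coordinates at one of its two extreme values (2^9 = 512 ways): 10·512 = 5120.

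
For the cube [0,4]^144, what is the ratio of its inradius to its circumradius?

r_in = 4/2 (half the side); r_out = 4√144/2 (half the diagonal). Ratio = 1/√144 ≈ 0.0833333.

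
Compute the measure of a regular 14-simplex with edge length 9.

Volume = 9^14 · √(15/2^14) / 14! ≈ 7.94004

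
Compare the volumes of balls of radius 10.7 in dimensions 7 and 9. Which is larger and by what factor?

V_7(10.7) ≈ 7.58694e+07, V_9(10.7) ≈ 6.06417e+09. The 9-ball is larger by a factor of 79.93.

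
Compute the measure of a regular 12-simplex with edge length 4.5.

V = (4.5^12 / 12!) · √((12+1) / 2^12) ≈ 0.0081097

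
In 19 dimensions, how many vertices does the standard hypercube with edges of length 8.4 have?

The 19-cube has 2^19 = 524288 vertices.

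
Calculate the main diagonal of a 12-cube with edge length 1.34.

The space diagonal of an n-cube of side s is s√n. Here 1.34·√12 ≈ 4.6419.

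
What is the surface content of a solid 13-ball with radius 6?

|∂B_13(6)| = 10319560704·π^6/385 ≈ 2.57691e+10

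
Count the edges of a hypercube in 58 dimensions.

Each of the 2^58 = 288230376151711744 vertices has degree 58; total edges = 58·2^58/2 = 8358680908399640576.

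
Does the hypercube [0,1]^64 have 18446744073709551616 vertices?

True. The 64-cube has 2^64 = 18446744073709551616 vertices.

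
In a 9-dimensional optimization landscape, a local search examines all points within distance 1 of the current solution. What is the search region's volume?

V_9(1) = π^(9/2) · (1)^9 / Γ(9/2 + 1) = 32·π^4/945 ≈ 3.29851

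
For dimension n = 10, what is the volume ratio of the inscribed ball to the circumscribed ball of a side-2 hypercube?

The radii are 2/2 and 2√10/2, so the volume ratio is (1/√10)^10 = 10^{-10/2} ≈ 1e-05.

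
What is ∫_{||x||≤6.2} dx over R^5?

The n-ball volume is π^(n/2)·r^n/Γ(n/2+1). With n=5, r=6.2: V ≈ 48223.3.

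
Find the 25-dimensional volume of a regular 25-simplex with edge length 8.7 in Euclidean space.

For a regular n-simplex with edge a, V = (a^n / n!)·√((n+1)/2^n). With a=8.7, n=25: V ≈ 1.74561e-05.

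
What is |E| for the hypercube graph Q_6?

Each of the 2^6 = 64 vertices has degree 6; total edges = 6·2^6/2 = 192.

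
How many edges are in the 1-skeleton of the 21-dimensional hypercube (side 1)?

Each of the 2^21 = 2097152 vertices has degree 21; total edges = 21·2^21/2 = 22020096.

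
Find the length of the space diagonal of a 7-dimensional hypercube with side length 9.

The space diagonal of an n-cube of side s is s√n. Here 9·√7 ≈ 23.8118.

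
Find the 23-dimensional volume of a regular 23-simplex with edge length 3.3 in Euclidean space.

For a regular n-simplex with edge a, V = (a^n / n!)·√((n+1)/2^n). With a=3.3, n=23: V ≈ 5.51553e-14.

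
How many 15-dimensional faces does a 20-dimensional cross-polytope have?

An n-cross-polytope has 2^(k+1)·C(n,k+1) k-faces. Here 2^16·C(20,16) = 65536·4845 = 317521920.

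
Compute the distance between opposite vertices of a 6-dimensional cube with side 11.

d = √(11² + 11² + ... + 11²) [6 terms] = √(6·11²) = 11√6 ≈ 26.9444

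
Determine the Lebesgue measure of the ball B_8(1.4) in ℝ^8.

Volume = π^{8/2}·(1.4)^8/Γ(5) ≈ 59.898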